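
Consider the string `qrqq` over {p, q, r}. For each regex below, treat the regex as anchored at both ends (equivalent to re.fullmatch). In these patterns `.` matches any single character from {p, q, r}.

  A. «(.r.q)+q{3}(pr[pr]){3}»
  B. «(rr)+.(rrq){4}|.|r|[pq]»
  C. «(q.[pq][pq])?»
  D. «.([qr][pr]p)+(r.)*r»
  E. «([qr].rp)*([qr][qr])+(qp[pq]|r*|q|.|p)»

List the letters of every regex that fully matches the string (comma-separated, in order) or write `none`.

C, E

A → no match
B → no match
C → match
D → no match — must end with `r`
E → match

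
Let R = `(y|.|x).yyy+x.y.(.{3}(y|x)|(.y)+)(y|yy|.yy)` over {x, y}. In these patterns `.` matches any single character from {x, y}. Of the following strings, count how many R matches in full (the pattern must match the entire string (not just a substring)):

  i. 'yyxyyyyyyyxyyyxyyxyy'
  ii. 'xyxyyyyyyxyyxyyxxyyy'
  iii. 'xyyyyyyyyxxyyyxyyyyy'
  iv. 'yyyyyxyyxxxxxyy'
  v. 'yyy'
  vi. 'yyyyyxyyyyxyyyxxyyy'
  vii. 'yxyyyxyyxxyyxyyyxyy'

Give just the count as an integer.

2

i → no match
ii → no match
iii → match
iv → match
v. 'yyy' → no match
vi → no match
vii → no match
Total matched: 2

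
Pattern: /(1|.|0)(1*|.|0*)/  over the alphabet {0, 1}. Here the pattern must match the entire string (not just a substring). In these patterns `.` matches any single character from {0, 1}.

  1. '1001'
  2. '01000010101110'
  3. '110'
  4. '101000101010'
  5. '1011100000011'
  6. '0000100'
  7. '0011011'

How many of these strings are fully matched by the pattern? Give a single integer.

0

1 → no match
2 → no match
3 → no match
4 → no match
5 → no match
6 → no match
7 → no match
Total matched: 0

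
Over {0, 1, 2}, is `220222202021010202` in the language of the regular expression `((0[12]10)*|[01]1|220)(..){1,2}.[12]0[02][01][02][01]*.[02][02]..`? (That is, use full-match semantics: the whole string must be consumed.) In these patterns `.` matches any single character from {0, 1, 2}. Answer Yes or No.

Yes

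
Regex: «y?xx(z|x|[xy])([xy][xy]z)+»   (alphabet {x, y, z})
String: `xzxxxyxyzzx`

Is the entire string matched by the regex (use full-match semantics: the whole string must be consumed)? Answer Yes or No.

No

Every match must end with `z`, but `xzxxxyxyzzx` does not.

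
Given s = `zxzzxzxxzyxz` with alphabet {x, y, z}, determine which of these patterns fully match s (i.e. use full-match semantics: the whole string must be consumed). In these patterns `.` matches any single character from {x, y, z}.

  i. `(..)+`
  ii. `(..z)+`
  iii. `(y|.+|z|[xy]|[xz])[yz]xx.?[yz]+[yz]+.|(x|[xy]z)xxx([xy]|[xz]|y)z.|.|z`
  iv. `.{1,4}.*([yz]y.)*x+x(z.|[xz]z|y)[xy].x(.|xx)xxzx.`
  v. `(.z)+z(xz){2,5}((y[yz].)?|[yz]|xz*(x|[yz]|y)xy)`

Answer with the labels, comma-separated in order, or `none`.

i → match
ii → match
iii → no match
iv → no match
v → no match

i, ii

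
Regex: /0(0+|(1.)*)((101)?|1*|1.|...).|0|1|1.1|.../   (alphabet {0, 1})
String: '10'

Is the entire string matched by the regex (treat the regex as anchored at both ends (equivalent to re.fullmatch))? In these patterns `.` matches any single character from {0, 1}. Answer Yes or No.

No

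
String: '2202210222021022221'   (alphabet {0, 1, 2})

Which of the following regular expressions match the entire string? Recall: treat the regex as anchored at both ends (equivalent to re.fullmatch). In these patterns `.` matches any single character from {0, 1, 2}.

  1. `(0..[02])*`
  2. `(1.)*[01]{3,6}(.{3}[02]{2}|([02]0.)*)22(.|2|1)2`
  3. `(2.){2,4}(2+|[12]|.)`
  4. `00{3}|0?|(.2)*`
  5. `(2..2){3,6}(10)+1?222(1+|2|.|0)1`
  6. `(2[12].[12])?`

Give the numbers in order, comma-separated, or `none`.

1 → no match
2 → no match — must end with '2'
3 → no match
4 → no match
5 → match
6 → no match

5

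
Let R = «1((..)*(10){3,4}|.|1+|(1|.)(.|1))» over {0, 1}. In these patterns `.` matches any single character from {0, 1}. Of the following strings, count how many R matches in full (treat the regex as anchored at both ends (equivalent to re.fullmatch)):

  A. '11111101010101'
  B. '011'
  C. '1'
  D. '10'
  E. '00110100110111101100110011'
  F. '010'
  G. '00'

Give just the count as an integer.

1

A → no match
B → no match — must start with '1'
C → no match
D → match
E → no match — must start with '1'
F → no match — must start with '1'
G → no match — must start with '1'
Total matched: 1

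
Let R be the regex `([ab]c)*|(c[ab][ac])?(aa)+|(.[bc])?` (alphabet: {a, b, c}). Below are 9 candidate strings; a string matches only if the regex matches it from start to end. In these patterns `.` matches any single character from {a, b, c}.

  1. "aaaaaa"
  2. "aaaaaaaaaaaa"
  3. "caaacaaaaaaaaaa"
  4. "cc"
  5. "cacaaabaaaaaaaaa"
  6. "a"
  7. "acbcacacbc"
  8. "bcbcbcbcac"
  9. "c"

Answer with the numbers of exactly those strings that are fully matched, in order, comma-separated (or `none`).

1 → match
2 → match
3 → no match
4 → match
5 → no match
6 → no match
7 → match
8 → match
9 → no match

1, 2, 4, 7, 8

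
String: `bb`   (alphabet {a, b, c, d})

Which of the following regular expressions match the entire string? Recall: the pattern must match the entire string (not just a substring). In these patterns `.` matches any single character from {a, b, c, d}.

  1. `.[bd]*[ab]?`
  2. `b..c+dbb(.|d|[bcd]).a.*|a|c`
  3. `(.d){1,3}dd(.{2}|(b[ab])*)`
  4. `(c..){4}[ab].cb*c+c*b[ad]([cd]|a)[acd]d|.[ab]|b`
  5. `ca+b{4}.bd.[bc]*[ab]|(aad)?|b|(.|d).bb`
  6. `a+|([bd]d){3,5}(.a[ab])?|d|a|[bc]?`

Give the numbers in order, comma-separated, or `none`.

1 → match
2 → no match
3 → no match
4 → match
5 → no match
6 → no match

1, 4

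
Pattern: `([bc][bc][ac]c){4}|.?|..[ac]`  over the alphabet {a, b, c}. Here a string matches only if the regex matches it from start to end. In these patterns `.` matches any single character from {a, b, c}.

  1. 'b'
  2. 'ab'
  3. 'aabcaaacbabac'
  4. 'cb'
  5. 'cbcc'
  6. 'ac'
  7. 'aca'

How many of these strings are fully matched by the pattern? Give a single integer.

1. 'b' → match
2. 'ab' → no match
3 → no match
4. 'cb' → no match
5. 'cbcc' → no match
6. 'ac' → no match
7. 'aca' → match
Total matched: 2

2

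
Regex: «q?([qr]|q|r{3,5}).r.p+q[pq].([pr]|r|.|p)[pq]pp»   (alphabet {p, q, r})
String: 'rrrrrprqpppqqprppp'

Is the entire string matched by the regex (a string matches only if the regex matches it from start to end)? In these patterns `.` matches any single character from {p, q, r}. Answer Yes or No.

Yes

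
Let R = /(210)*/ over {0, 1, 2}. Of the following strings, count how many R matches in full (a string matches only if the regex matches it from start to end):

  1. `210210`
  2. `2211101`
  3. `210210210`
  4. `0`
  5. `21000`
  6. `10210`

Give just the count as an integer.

2

1 → match
2 → no match
3 → match
4 → no match
5 → no match
6 → no match
Total matched: 2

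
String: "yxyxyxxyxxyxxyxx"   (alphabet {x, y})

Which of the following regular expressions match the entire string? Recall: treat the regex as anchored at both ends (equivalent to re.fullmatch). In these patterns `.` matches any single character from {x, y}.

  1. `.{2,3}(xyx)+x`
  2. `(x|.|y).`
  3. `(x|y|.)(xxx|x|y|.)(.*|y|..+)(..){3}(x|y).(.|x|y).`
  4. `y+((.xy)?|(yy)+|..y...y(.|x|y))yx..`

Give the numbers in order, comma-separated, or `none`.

1 → match
2 → no match
3 → match
4 → no match

1, 3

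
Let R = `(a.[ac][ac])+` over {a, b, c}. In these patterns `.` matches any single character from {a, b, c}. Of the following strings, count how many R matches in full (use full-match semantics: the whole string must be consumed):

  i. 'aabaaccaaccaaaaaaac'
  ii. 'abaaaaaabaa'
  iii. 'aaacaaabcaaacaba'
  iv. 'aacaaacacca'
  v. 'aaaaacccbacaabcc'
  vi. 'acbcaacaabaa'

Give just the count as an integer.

i → no match
ii → no match
iii → no match
iv → no match
v → no match
vi → no match
Total matched: 0

0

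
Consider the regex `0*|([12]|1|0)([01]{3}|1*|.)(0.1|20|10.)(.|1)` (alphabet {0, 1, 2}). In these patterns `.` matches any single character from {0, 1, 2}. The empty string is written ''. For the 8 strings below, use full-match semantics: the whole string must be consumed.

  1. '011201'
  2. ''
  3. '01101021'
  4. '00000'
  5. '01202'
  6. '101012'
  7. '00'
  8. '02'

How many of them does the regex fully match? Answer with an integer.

7

1 → match
2 → match
3 → match
4 → match
5 → match
6 → match
7 → match
8 → no match
Total matched: 7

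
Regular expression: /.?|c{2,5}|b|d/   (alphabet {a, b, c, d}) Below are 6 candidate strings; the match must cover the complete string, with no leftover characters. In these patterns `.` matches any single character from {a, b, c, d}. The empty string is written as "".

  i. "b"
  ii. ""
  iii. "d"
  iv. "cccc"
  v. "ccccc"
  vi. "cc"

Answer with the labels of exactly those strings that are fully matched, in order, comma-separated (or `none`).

i → match
ii → match
iii → match
iv → match
v → match
vi → match

i, ii, iii, iv, v, vi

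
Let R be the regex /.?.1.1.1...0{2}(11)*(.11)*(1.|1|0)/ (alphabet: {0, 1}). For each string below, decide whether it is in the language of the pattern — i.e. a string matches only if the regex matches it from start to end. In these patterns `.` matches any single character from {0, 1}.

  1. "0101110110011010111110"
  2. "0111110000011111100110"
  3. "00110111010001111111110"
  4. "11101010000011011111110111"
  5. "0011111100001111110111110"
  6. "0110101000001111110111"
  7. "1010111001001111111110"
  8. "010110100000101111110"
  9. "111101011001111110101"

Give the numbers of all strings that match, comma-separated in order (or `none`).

5, 6, 7

1 → no match
2 → no match
3 → no match
4 → no match
5 → match
6 → match
7 → match
8 → no match
9 → no match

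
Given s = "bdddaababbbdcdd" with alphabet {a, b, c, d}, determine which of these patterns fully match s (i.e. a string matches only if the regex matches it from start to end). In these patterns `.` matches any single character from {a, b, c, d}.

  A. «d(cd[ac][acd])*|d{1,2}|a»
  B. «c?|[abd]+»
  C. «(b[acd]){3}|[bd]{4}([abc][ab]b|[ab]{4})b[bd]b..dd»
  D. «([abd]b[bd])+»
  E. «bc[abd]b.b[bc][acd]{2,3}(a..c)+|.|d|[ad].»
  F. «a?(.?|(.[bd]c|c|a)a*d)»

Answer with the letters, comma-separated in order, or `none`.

C

A → no match
B → no match
C → match
D → no match
E → no match
F → no match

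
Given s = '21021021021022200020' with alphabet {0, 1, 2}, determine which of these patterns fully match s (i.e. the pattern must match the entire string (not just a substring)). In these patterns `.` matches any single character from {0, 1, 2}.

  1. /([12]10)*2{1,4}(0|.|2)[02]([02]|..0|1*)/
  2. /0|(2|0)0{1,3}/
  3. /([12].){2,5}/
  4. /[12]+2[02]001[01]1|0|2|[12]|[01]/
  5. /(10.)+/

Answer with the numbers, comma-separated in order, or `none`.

1

1 → match
2 → no match
3 → no match
4 → no match
5 → no match — must start with '10'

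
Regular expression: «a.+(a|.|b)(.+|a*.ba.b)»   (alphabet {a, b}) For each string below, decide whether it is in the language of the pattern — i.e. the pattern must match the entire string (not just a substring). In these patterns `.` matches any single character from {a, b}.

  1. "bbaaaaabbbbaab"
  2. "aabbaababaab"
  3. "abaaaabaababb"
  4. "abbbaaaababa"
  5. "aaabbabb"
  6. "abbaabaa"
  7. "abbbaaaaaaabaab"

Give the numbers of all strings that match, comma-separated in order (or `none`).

2, 3, 4, 5, 6, 7

1 → no match — must start with "a"
2. "aabbaababaab" → match
3 → match
4. "abbbaaaababa" → match
5. "aaabbabb" → match
6. "abbaabaa" → match
7 → match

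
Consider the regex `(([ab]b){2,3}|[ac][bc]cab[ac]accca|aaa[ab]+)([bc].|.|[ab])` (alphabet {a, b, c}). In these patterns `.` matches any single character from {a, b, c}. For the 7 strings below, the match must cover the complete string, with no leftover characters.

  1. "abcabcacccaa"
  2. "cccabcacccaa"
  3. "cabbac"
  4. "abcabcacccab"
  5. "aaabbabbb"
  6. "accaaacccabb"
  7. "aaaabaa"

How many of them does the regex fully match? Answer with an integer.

5

1 → match
2 → match
3 → no match
4 → match
5 → match
6 → no match
7 → match
Total matched: 5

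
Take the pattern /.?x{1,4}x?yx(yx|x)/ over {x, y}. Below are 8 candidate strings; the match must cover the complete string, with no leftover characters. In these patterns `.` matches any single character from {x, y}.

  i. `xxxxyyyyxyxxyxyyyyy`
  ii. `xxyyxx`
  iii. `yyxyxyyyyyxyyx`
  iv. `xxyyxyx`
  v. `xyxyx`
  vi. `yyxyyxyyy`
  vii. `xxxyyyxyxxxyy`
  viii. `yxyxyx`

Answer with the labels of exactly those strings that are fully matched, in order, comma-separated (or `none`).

v, viii

i → no match
ii → no match
iii → no match
iv → no match
v → match
vi → no match
vii → no match
viii → match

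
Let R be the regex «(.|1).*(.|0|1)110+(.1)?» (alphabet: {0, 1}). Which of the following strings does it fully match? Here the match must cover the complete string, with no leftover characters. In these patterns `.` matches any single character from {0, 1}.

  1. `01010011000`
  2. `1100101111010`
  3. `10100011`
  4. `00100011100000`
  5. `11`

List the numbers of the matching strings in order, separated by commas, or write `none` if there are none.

1, 4

1 → match
2 → no match
3 → no match
4 → match
5 → no match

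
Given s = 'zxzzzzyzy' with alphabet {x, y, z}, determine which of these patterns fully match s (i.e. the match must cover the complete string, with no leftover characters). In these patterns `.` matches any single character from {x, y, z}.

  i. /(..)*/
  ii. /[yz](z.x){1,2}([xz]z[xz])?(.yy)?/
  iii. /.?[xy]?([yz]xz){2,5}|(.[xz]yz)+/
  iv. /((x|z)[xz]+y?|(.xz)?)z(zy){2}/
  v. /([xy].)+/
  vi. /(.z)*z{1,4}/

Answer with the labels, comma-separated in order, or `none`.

i → no match
ii → no match
iii → no match
iv → match
v → no match
vi → no match — must end with 'z'

iv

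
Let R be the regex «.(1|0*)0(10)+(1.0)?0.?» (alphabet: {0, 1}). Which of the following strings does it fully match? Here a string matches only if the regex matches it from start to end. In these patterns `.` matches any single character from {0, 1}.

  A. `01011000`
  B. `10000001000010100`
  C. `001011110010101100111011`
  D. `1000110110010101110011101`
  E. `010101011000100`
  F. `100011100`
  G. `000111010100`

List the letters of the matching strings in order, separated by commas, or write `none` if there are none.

none

A → no match
B → no match
C → no match
D → no match
E → no match
F → no match
G → no match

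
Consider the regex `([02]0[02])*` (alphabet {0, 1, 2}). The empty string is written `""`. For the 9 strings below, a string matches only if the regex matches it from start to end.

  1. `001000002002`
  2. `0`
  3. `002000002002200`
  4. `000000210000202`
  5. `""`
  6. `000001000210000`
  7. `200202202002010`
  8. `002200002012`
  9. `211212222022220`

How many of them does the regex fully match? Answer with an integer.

2

1 → no match
2 → no match
3 → match
4 → no match
5 → match
6 → no match
7 → no match
8 → no match
9 → no match
Total matched: 2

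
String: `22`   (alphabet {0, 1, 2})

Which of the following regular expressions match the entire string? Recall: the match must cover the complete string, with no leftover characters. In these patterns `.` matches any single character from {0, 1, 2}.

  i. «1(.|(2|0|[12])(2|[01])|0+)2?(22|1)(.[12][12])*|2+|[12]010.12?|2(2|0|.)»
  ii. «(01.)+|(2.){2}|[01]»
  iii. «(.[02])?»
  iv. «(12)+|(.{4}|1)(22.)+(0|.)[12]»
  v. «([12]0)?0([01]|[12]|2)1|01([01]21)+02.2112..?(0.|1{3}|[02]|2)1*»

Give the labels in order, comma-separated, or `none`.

i, iii

i → match
ii → no match
iii → match
iv → no match
v → no match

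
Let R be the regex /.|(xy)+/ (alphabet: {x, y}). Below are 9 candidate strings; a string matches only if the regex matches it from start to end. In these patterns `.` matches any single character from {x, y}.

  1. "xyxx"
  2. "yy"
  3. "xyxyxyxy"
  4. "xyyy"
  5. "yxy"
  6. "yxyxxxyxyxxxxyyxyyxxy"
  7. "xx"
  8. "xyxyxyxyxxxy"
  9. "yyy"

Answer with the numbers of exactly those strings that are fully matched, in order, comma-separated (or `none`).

1 → no match
2 → no match
3 → match
4 → no match
5 → no match
6 → no match
7 → no match
8 → no match
9 → no match

3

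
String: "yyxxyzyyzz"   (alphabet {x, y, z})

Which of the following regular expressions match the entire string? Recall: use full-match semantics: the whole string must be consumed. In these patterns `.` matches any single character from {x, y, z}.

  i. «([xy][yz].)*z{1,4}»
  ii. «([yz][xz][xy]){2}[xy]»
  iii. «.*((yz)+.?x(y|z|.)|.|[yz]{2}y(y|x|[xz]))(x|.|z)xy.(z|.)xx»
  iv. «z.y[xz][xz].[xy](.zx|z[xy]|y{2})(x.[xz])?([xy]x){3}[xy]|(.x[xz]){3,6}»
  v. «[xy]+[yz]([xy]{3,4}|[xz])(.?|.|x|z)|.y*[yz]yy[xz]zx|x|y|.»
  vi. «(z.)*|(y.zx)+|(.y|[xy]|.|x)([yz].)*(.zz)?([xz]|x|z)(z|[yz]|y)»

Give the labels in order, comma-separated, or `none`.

i → match
ii → no match
iii → no match — must end with "xx"
iv → no match
v → no match
vi → no match

i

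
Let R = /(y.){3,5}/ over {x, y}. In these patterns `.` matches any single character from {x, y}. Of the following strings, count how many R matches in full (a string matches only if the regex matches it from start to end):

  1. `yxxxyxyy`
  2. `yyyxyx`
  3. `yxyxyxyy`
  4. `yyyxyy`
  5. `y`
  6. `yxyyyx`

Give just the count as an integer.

4

1 → no match
2 → match
3 → match
4 → match
5 → no match
6 → match
Total matched: 4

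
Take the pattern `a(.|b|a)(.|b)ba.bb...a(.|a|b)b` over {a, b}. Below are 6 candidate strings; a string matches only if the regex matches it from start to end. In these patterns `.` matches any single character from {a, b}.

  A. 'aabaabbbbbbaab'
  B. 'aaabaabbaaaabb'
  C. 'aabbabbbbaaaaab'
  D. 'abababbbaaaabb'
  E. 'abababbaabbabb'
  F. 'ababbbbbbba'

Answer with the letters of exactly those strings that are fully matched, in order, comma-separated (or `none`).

B, D

A → no match
B → match
C → no match
D → match
E → no match
F → no match — must end with 'b'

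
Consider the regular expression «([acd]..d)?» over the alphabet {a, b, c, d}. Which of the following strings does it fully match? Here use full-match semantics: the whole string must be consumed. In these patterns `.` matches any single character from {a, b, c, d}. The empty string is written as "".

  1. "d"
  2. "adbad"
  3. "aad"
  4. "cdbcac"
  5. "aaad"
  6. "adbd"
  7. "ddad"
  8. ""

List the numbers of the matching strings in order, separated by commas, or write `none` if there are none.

5, 6, 7, 8

1 → no match
2 → no match
3 → no match
4 → no match
5 → match
6 → match
7 → match
8 → match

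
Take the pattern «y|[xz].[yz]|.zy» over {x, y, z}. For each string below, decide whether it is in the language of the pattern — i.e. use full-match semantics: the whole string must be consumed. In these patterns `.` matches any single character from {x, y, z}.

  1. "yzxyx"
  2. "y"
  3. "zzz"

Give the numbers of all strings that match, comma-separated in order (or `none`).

2, 3

1. "yzxyx" → no match
2. "y" → match
3. "zzz" → match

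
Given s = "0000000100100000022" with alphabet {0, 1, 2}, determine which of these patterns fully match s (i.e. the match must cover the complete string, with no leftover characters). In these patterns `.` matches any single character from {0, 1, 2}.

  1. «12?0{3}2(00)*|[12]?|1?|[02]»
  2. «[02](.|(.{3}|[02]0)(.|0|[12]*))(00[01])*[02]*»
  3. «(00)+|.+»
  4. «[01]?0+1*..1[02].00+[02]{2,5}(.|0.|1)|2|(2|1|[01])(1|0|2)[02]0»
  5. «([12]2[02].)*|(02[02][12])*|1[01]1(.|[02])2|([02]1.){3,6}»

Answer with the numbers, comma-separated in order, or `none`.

1 → no match
2 → match
3 → match
4 → match
5 → no match

2, 3, 4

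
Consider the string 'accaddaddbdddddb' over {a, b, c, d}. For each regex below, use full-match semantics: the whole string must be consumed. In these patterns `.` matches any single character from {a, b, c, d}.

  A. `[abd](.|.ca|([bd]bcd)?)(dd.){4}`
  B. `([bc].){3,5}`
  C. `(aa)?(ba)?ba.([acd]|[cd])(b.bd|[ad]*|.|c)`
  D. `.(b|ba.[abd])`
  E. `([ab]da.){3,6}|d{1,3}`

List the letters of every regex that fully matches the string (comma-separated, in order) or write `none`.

A → match
B → no match
C → no match
D → no match
E → no match

A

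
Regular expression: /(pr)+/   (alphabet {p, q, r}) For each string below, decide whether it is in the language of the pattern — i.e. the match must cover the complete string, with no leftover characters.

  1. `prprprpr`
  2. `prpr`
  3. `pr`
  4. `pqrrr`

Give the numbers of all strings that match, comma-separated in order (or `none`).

1, 2, 3

1 → match
2 → match
3 → match
4 → no match — must start with `pr`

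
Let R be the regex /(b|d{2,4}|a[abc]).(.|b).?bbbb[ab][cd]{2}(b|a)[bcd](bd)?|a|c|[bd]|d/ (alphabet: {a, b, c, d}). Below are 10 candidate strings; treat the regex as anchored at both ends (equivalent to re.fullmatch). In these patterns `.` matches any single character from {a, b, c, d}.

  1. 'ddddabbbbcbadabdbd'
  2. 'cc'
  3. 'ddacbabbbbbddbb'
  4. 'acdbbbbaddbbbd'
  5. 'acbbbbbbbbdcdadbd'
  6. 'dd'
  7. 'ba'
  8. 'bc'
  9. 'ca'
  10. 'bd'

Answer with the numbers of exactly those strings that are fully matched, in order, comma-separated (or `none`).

none

1 → no match
2 → no match
3 → no match
4 → no match
5 → no match
6 → no match
7 → no match
8 → no match
9 → no match
10 → no match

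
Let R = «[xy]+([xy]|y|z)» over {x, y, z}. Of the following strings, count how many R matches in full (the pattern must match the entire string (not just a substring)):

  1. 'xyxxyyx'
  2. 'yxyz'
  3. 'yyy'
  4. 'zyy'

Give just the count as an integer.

1 → match
2 → match
3 → match
4 → no match
Total matched: 3

3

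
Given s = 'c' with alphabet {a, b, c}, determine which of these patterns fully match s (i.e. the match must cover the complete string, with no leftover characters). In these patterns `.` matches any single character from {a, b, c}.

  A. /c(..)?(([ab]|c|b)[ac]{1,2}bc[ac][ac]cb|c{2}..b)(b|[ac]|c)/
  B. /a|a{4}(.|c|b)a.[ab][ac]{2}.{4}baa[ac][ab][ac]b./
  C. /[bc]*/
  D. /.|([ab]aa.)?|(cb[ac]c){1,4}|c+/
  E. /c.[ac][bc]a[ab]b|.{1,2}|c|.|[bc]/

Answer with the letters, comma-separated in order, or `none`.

C, D, E

A → no match
B → no match — must start with 'a'
C → match
D → match
E → match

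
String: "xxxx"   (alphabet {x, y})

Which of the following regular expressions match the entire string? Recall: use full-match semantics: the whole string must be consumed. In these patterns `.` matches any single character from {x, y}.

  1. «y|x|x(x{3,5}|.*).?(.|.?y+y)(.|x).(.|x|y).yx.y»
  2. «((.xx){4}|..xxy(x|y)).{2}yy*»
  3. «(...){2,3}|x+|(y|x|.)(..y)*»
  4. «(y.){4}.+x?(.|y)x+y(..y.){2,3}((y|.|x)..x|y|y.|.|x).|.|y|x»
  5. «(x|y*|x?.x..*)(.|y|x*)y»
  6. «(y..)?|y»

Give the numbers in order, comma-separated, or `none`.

1 → no match
2 → no match
3 → match
4 → no match
5 → no match — must end with "y"
6 → no match

3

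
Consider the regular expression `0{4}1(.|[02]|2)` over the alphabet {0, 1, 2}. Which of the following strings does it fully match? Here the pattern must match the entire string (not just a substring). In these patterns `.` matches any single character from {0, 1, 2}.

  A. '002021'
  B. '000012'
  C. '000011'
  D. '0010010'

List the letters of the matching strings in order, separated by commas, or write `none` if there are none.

A → no match
B → match
C → match
D → no match

B, C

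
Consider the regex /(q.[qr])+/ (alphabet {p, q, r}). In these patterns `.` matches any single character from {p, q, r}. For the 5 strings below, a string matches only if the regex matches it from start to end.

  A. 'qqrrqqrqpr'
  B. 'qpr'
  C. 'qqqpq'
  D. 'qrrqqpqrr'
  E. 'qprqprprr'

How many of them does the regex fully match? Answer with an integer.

A → no match
B → match
C → no match
D → no match
E → no match
Total matched: 1

1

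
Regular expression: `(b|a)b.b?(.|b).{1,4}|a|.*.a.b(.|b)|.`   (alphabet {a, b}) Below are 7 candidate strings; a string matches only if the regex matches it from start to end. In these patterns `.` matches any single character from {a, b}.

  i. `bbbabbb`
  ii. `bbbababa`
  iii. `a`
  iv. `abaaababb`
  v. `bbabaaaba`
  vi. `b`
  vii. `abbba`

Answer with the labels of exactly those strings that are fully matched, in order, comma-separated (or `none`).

i, ii, iii, v, vi, vii

i → match
ii → match
iii → match
iv → no match
v → match
vi → match
vii → match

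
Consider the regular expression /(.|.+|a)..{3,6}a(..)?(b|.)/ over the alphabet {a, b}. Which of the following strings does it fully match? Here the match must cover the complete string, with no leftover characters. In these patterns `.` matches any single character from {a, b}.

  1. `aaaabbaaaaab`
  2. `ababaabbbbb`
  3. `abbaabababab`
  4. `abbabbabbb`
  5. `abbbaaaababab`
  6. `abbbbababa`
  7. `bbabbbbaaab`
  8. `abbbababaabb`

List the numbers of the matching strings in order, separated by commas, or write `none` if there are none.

1 → match
2 → no match
3 → match
4 → match
5 → match
6 → no match
7 → match
8 → match

1, 3, 4, 5, 7, 8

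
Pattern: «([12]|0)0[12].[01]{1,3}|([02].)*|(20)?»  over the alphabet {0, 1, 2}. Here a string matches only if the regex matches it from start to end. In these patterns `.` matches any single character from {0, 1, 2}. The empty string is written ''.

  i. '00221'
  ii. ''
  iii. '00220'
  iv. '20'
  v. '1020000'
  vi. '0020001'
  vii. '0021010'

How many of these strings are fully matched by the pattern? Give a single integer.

i → match
ii → match
iii → match
iv → match
v → match
vi → match
vii → match
Total matched: 7

7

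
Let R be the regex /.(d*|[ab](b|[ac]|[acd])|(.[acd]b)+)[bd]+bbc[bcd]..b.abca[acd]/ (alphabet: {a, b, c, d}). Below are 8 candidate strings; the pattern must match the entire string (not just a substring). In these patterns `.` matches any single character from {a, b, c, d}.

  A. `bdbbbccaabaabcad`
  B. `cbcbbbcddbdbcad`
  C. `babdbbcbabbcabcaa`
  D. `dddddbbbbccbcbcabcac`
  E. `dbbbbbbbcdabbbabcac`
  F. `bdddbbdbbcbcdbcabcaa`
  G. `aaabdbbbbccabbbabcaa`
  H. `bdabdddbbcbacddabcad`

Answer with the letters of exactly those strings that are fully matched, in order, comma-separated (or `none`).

A, C, D, E, F, G

A → match
B → no match
C → match
D → match
E → match
F → match
G → match
H → no match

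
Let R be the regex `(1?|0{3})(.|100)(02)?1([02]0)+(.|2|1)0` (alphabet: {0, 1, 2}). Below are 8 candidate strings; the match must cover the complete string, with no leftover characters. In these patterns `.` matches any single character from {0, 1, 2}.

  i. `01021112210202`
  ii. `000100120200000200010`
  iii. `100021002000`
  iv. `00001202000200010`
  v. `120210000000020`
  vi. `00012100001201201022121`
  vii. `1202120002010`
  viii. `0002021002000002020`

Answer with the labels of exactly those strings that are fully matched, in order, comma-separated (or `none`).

ii, iii, iv, v, vii, viii

i → no match — must end with `0`
ii → match
iii → match
iv → match
v → match
vi → no match — must end with `0`
vii → match
viii → match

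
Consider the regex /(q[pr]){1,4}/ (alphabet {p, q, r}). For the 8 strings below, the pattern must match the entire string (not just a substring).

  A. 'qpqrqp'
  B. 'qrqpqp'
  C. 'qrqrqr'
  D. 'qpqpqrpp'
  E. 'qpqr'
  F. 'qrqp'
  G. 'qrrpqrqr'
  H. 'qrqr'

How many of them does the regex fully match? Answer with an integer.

A → match
B → match
C → match
D → no match
E → match
F → match
G → no match
H → match
Total matched: 6

6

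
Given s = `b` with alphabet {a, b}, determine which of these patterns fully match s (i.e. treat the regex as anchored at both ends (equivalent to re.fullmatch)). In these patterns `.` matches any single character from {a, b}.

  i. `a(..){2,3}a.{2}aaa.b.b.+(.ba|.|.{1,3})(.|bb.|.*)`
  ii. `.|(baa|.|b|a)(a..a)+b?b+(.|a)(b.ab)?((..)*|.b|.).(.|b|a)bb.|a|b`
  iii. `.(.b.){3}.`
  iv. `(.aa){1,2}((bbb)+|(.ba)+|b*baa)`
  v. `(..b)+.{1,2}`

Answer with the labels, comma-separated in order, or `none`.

ii

i → no match — must start with `a`
ii → match
iii → no match
iv → no match
v → no match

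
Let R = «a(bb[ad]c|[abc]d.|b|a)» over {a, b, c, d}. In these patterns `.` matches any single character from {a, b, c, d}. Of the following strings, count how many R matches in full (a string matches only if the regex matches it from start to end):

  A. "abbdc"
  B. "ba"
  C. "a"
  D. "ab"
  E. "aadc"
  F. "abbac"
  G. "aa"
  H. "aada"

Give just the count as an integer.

6

A → match
B → no match — must start with "a"
C → no match
D → match
E → match
F → match
G → match
H → match
Total matched: 6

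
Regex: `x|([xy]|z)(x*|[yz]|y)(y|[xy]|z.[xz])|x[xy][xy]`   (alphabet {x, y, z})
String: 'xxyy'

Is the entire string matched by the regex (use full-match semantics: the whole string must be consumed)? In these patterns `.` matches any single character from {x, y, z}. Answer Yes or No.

No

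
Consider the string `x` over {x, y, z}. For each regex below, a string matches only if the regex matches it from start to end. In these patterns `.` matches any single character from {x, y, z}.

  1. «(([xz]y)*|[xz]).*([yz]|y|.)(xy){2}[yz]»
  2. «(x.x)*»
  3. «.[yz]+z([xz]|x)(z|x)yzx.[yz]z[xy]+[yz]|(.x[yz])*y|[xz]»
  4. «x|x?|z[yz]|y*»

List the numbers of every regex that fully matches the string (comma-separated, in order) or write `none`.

3, 4

1 → no match
2 → no match
3 → match
4 → match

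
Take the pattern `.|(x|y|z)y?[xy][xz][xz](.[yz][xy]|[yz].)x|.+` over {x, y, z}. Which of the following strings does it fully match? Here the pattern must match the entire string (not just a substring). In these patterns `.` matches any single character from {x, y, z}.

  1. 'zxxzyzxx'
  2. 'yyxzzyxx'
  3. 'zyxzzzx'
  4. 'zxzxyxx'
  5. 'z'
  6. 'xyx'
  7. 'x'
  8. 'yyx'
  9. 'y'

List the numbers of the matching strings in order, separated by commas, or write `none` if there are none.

1 → match
2 → match
3 → match
4 → match
5 → match
6 → match
7 → match
8 → match
9 → match

1, 2, 3, 4, 5, 6, 7, 8, 9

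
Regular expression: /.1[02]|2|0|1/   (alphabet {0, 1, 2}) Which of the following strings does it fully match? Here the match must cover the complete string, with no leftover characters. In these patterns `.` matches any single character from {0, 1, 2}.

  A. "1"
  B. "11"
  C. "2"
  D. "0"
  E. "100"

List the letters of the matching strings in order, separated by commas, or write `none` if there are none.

A, C, D

A. "1" → match
B. "11" → no match
C. "2" → match
D. "0" → match
E. "100" → no match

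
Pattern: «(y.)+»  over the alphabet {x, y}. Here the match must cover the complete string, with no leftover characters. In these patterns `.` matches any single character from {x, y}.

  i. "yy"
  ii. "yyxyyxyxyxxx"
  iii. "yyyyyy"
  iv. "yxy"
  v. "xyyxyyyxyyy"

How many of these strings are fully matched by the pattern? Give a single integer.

i → match
ii → no match
iii → match
iv → no match
v → no match — must start with "y"
Total matched: 2

2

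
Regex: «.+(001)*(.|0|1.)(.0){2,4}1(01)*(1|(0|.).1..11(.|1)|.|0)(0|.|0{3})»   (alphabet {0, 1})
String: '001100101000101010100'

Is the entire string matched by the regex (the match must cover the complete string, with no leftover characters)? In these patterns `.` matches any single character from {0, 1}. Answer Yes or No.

Yes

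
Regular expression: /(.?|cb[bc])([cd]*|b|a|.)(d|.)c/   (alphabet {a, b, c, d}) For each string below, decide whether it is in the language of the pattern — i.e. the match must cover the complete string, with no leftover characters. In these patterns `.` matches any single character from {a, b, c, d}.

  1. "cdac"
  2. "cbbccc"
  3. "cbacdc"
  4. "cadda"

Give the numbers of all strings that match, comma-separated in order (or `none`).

1, 2

1. "cdac" → match
2. "cbbccc" → match
3. "cbacdc" → no match
4. "cadda" → no match — must end with "c"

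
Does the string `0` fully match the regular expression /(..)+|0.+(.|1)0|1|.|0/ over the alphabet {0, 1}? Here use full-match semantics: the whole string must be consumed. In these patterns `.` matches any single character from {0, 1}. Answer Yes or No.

Yes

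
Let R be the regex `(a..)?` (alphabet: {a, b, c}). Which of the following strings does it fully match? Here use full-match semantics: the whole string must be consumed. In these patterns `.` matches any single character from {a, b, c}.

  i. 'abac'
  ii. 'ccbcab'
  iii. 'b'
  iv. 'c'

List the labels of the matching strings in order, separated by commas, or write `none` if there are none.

i → no match
ii → no match
iii → no match
iv → no match

none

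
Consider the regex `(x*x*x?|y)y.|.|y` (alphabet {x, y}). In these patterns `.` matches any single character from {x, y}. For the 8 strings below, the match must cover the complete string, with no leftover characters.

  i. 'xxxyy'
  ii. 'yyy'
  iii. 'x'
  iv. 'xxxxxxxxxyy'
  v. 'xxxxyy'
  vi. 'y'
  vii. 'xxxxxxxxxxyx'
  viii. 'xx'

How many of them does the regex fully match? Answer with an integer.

7

i → match
ii → match
iii → match
iv → match
v → match
vi → match
vii → match
viii → no match
Total matched: 7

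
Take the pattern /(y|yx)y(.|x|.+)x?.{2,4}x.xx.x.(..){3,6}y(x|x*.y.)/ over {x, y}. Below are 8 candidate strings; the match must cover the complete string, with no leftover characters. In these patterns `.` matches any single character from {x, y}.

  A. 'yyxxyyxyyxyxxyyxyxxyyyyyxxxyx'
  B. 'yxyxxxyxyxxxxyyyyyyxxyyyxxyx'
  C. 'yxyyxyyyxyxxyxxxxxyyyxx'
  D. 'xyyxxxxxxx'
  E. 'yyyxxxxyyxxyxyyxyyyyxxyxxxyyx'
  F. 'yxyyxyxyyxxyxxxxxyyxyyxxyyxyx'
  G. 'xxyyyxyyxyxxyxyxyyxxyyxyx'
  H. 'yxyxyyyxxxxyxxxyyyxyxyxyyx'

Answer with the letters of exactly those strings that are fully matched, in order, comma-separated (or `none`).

B, F, H

A → no match
B → match
C → no match
D → no match
E → no match
F → match
G → no match
H → match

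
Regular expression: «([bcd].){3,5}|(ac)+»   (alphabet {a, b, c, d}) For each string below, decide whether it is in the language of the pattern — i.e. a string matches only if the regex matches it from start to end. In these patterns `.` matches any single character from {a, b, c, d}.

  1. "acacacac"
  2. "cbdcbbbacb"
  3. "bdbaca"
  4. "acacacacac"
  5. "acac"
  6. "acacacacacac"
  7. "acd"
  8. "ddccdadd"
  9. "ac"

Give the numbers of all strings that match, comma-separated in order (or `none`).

1, 2, 3, 4, 5, 6, 8, 9

1. "acacacac" → match
2. "cbdcbbbacb" → match
3. "bdbaca" → match
4. "acacacacac" → match
5. "acac" → match
6. "acacacacacac" → match
7. "acd" → no match
8. "ddccdadd" → match
9. "ac" → match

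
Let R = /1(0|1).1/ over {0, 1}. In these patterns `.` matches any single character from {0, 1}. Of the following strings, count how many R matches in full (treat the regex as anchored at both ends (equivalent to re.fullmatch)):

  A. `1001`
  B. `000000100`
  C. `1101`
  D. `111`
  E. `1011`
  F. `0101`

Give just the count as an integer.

3

A → match
B → no match — must start with `1`
C → match
D → no match
E → match
F → no match — must start with `1`
Total matched: 3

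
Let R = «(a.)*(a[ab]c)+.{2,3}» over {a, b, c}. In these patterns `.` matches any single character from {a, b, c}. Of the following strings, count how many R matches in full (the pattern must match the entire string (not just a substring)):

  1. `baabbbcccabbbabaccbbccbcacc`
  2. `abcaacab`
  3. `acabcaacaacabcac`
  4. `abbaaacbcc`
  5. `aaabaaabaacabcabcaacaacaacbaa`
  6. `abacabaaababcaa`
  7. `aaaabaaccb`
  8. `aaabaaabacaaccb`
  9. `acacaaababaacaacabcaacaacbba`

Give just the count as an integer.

1 → no match
2. `abcaacab` → match
3 → match
4. `abbaaacbcc` → no match
5 → match
6 → match
7. `aaaabaaccb` → no match
8 → match
9 → match
Total matched: 6

6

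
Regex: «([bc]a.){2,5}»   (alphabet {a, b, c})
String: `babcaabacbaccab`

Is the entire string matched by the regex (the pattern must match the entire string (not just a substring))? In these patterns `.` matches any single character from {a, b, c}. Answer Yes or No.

Yes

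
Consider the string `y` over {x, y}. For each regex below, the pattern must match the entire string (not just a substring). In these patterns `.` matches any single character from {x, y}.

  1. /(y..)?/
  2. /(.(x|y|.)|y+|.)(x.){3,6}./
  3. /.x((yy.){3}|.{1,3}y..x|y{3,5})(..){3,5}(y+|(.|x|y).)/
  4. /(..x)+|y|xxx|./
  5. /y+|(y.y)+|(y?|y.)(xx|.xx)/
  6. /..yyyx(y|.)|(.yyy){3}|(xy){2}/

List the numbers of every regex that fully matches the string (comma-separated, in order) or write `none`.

4, 5

1 → no match
2 → no match
3 → no match
4 → match
5 → match
6 → no match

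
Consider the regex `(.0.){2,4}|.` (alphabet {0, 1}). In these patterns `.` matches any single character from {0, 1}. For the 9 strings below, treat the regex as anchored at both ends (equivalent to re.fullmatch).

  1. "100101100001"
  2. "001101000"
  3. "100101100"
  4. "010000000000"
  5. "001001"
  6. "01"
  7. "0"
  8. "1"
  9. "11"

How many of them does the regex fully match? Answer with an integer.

6

1 → match
2 → match
3 → match
4 → no match
5 → match
6 → no match
7 → match
8 → match
9 → no match
Total matched: 6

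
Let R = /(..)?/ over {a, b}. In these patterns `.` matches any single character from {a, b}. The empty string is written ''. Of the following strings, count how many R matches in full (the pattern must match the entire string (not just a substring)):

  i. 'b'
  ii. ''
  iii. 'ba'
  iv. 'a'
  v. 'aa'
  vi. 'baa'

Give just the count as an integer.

3

i. 'b' → no match
ii. '' → match
iii. 'ba' → match
iv. 'a' → no match
v. 'aa' → match
vi. 'baa' → no match
Total matched: 3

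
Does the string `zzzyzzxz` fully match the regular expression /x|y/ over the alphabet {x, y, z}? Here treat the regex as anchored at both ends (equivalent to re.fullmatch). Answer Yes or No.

No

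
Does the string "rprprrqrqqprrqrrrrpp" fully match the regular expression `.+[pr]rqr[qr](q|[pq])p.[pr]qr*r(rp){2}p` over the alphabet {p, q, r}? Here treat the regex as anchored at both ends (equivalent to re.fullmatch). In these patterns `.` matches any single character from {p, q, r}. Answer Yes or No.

No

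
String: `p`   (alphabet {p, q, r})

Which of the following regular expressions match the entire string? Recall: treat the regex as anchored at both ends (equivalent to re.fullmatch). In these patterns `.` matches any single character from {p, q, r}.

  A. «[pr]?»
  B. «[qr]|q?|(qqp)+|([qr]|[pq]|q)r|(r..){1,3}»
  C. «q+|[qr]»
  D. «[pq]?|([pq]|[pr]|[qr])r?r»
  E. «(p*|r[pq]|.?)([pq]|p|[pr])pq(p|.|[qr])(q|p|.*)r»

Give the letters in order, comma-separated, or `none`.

A → match
B → no match
C → no match
D → match
E → no match — must end with `r`

A, D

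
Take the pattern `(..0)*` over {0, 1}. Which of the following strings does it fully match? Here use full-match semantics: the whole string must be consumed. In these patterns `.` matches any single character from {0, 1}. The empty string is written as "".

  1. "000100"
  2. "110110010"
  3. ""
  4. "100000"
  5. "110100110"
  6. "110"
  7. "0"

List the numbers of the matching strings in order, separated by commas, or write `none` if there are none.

1, 2, 3, 4, 5, 6

1 → match
2 → match
3 → match
4 → match
5 → match
6 → match
7 → no match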